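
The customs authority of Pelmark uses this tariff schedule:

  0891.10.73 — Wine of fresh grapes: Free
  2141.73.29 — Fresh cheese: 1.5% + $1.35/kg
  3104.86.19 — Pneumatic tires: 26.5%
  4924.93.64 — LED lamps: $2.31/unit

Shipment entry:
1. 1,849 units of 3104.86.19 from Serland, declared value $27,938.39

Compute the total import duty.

$7,403.67

Line 1 (3104.86.19, Serland, 1,849 units, $27,938.39):
Base rate for 3104.86.19 is 26.5%.
Duty = $27,938.39 × 26.5% = $7,403.67.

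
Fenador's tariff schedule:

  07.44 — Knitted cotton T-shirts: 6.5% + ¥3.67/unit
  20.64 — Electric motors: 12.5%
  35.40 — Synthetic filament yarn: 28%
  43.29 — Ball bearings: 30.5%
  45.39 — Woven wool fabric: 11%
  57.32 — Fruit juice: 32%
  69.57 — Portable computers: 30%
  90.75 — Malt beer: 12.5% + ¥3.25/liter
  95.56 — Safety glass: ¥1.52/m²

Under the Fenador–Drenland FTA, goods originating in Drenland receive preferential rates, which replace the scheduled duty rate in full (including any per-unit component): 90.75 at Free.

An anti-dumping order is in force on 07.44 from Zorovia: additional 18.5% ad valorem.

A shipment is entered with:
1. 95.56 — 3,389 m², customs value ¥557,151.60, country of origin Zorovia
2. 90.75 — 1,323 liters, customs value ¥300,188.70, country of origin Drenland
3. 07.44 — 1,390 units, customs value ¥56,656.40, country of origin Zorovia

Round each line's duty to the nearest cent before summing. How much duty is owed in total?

Line 1 (95.56, Zorovia, 3,389 m², ¥557,151.60):
Base rate for 95.56 is ¥1.52/m².
Duty = 3,389 × ¥1.52 = ¥5,151.28.
Line 2 (90.75, Drenland, 1,323 liters, ¥300,188.70):
Base rate for 90.75 is 12.5% + ¥3.25/liter.
Origin Drenland qualifies under the Fenador–Drenland agreement and 90.75 is covered: preferential rate Free applies instead.
Duty = ¥300,188.70 × 0% = ¥0.00.
Line 3 (07.44, Zorovia, 1,390 units, ¥56,656.40):
Base rate for 07.44 is 6.5% + ¥3.67/unit.
Additional duty on 07.44 from Zorovia: +18.5%. Applied ad valorem rate: 6.5% + 18.5% = 25%.
Duty = ¥56,656.40 × 25% + 1,390 × ¥3.67 = ¥19,265.40.
Total = ¥5,151.28 + ¥0.00 + ¥19,265.40 = ¥24,416.68.

¥24,416.68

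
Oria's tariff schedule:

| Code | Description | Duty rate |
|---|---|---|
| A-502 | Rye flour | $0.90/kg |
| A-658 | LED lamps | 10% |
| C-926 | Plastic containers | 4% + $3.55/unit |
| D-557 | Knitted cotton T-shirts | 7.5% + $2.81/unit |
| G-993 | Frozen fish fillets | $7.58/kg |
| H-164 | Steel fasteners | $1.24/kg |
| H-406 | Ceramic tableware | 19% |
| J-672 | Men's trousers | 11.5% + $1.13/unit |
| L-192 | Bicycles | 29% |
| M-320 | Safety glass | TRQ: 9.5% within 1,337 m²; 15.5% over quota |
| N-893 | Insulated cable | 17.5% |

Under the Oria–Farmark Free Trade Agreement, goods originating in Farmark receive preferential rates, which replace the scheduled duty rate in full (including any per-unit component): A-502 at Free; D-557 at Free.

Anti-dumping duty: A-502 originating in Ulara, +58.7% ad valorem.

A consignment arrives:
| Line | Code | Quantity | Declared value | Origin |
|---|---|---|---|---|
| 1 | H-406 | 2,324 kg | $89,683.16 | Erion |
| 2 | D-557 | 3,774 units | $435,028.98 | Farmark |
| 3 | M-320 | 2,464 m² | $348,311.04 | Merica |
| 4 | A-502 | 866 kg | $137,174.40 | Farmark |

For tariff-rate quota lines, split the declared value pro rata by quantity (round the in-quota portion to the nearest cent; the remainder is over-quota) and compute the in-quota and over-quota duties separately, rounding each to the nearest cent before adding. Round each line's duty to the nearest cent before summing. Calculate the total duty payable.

Line 1 (H-406, Erion, 2,324 kg, $89,683.16):
Base rate for H-406 is 19%.
Duty = $89,683.16 × 19% = $17,039.80.
Line 2 (D-557, Farmark, 3,774 units, $435,028.98):
Base rate for D-557 is 7.5% + $2.81/unit.
Origin Farmark qualifies under the Oria–Farmark agreement and D-557 is covered: preferential rate Free applies instead.
Duty = $435,028.98 × 0% = $0.00.
Line 3 (M-320, Merica, 2,464 m², $348,311.04):
Code M-320 is under a tariff-rate quota (threshold 1,337 m²). In-quota: 1,337 m² at 9.5%; over-quota: 1,127 m² at 15.5%.
Pro-rata value split: in-quota = $348,311.04 × 1,337/2,464 = $188,998.32; over-quota = $348,311.04 − $188,998.32 = $159,312.72.
In-quota duty = $188,998.32 × 9.5% = $17,954.84. Over-quota duty = $159,312.72 × 15.5% = $24,693.47.
Line duty = $17,954.84 + $24,693.47 = $42,648.31.
Line 4 (A-502, Farmark, 866 kg, $137,174.40):
Base rate for A-502 is $0.90/kg.
Origin Farmark qualifies under the Oria–Farmark agreement and A-502 is covered: preferential rate Free applies instead.
The additional-duty order on A-502 targets Ulara, not Farmark; it does not apply.
Duty = $137,174.40 × 0% = $0.00.
Total = $17,039.80 + $0.00 + $42,648.31 + $0.00 = $59,688.11.

$59,688.11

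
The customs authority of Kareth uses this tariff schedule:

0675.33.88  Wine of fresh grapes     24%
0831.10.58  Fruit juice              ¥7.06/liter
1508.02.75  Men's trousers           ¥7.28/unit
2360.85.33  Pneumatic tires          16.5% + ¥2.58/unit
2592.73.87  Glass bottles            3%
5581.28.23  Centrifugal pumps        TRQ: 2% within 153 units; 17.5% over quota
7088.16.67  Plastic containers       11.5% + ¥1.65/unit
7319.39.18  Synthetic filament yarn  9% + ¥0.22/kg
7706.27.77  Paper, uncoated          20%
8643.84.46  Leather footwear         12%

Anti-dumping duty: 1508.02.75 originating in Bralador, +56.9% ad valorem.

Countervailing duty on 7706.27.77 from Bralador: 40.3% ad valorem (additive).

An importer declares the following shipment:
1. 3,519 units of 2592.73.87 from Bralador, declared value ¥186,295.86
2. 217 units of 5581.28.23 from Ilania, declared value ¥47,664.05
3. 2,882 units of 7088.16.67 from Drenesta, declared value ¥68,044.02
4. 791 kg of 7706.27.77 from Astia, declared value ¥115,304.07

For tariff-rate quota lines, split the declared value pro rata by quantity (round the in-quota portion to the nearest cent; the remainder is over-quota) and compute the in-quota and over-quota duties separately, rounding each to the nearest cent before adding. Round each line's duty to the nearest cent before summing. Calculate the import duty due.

¥44,362.26

Line 1 (2592.73.87, Bralador, 3,519 units, ¥186,295.86):
Base rate for 2592.73.87 is 3%.
Duty = ¥186,295.86 × 3% = ¥5,588.88.
Line 2 (5581.28.23, Ilania, 217 units, ¥47,664.05):
Code 5581.28.23 is under a tariff-rate quota (threshold 153 units). In-quota: 153 units at 2%; over-quota: 64 units at 17.5%.
Pro-rata value split: in-quota = ¥47,664.05 × 153/217 = ¥33,606.45; over-quota = ¥47,664.05 − ¥33,606.45 = ¥14,057.60.
In-quota duty = ¥33,606.45 × 2% = ¥672.13. Over-quota duty = ¥14,057.60 × 17.5% = ¥2,460.08.
Line duty = ¥672.13 + ¥2,460.08 = ¥3,132.21.
Line 3 (7088.16.67, Drenesta, 2,882 units, ¥68,044.02):
Base rate for 7088.16.67 is 11.5% + ¥1.65/unit.
Duty = ¥68,044.02 × 11.5% + 2,882 × ¥1.65 = ¥12,580.36.
Line 4 (7706.27.77, Astia, 791 kg, ¥115,304.07):
Base rate for 7706.27.77 is 20%.
The additional-duty order on 7706.27.77 targets Bralador, not Astia; it does not apply.
Duty = ¥115,304.07 × 20% = ¥23,060.81.
Total = ¥5,588.88 + ¥3,132.21 + ¥12,580.36 + ¥23,060.81 = ¥44,362.26.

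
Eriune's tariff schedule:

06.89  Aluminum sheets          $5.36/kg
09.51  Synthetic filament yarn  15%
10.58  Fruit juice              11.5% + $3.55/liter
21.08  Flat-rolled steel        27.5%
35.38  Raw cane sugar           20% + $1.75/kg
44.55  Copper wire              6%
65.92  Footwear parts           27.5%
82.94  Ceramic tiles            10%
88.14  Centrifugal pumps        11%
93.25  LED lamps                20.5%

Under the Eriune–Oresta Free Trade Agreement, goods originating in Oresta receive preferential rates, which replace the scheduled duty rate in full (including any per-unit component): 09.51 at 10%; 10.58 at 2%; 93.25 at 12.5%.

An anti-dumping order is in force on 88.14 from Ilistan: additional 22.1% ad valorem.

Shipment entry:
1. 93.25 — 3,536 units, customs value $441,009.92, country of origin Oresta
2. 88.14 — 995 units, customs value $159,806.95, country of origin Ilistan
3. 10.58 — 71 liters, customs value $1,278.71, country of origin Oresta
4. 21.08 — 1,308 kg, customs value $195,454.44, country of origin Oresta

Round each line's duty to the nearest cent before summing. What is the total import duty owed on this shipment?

$161,797.88

Line 1 (93.25, Oresta, 3,536 units, $441,009.92):
Base rate for 93.25 is 20.5%.
Origin Oresta qualifies under the Eriune–Oresta agreement and 93.25 is covered: preferential rate 12.5% applies instead.
Duty = $441,009.92 × 12.5% = $55,126.24.
Line 2 (88.14, Ilistan, 995 units, $159,806.95):
Base rate for 88.14 is 11%.
Additional duty on 88.14 from Ilistan: +22.1%. Applied ad valorem rate: 11% + 22.1% = 33.1%.
Duty = $159,806.95 × 33.1% = $52,896.10.
Line 3 (10.58, Oresta, 71 liters, $1,278.71):
Base rate for 10.58 is 11.5% + $3.55/liter.
Origin Oresta qualifies under the Eriune–Oresta agreement and 10.58 is covered: preferential rate 2% applies instead.
Duty = $1,278.71 × 2% = $25.57.
Line 4 (21.08, Oresta, 1,308 kg, $195,454.44):
Base rate for 21.08 is 27.5%.
Origin Oresta is the FTA partner but 21.08 is not on the preference list; base rate stands.
Duty = $195,454.44 × 27.5% = $53,749.97.
Total = $55,126.24 + $52,896.10 + $25.57 + $53,749.97 = $161,797.88.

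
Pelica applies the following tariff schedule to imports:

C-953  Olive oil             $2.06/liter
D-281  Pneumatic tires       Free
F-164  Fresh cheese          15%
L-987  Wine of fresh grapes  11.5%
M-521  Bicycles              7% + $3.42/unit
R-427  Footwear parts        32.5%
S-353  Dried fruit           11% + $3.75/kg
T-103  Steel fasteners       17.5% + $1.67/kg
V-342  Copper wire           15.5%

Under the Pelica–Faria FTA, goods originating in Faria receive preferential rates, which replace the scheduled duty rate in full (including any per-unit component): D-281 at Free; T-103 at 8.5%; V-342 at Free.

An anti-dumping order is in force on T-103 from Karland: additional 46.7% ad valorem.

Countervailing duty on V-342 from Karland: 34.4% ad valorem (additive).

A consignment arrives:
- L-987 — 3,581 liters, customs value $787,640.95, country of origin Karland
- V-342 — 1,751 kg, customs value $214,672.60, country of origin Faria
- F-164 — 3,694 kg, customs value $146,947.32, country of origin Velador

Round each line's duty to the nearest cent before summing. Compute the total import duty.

$112,620.81

Line 1 (L-987, Karland, 3,581 liters, $787,640.95):
Base rate for L-987 is 11.5%.
Duty = $787,640.95 × 11.5% = $90,578.71.
Line 2 (V-342, Faria, 1,751 kg, $214,672.60):
Base rate for V-342 is 15.5%.
Origin Faria qualifies under the Pelica–Faria agreement and V-342 is covered: preferential rate Free applies instead.
The additional-duty order on V-342 targets Karland, not Faria; it does not apply.
Duty = $214,672.60 × 0% = $0.00.
Line 3 (F-164, Velador, 3,694 kg, $146,947.32):
Base rate for F-164 is 15%.
Duty = $146,947.32 × 15% = $22,042.10.
Total = $90,578.71 + $0.00 + $22,042.10 = $112,620.81.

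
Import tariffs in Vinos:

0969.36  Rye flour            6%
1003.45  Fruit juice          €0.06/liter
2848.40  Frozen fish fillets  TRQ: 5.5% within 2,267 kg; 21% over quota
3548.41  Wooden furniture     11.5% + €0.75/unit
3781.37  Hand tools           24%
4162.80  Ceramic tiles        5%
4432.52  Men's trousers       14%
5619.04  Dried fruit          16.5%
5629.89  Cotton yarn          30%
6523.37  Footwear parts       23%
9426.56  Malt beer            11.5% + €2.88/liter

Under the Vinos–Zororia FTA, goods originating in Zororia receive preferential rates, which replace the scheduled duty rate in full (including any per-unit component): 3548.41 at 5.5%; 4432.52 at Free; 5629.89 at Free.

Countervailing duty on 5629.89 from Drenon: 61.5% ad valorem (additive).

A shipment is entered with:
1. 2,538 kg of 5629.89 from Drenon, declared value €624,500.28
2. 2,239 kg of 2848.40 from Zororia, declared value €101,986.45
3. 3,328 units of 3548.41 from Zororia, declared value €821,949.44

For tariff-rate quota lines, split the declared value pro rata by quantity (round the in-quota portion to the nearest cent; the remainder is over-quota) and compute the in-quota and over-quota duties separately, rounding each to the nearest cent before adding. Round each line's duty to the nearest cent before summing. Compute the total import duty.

€622,234.23

Line 1 (5629.89, Drenon, 2,538 kg, €624,500.28):
Base rate for 5629.89 is 30%.
5629.89 has an FTA preferential rate, but origin Drenon is not Zororia; base rate stands.
Additional duty on 5629.89 from Drenon: +61.5%. Applied ad valorem rate: 30% + 61.5% = 91.5%.
Duty = €624,500.28 × 91.5% = €571,417.76.
Line 2 (2848.40, Zororia, 2,239 kg, €101,986.45):
Code 2848.40 is under a tariff-rate quota (threshold 2,267 kg). Quantity 2,239 kg is within the quota, so the in-quota rate 5.5% applies to the full value.
Duty = €101,986.45 × 5.5% = €5,609.25.
Line 3 (3548.41, Zororia, 3,328 units, €821,949.44):
Base rate for 3548.41 is 11.5% + €0.75/unit.
Origin Zororia qualifies under the Vinos–Zororia agreement and 3548.41 is covered: preferential rate 5.5% applies instead.
Duty = €821,949.44 × 5.5% = €45,207.22.
Total = €571,417.76 + €5,609.25 + €45,207.22 = €622,234.23.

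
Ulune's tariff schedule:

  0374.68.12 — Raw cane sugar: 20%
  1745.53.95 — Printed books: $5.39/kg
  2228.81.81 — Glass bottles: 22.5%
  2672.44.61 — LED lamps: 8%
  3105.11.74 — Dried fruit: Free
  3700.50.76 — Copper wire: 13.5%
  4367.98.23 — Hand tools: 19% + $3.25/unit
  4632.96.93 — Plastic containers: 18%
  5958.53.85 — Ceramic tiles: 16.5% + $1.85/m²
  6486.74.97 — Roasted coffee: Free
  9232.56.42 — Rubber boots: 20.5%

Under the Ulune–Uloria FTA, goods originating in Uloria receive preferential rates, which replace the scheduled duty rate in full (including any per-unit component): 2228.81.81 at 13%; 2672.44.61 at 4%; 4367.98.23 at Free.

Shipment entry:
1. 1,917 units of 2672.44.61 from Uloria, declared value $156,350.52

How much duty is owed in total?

Line 1 (2672.44.61, Uloria, 1,917 units, $156,350.52):
Base rate for 2672.44.61 is 8%.
Origin Uloria qualifies under the Ulune–Uloria agreement and 2672.44.61 is covered: preferential rate 4% applies instead.
Duty = $156,350.52 × 4% = $6,254.02.

$6,254.02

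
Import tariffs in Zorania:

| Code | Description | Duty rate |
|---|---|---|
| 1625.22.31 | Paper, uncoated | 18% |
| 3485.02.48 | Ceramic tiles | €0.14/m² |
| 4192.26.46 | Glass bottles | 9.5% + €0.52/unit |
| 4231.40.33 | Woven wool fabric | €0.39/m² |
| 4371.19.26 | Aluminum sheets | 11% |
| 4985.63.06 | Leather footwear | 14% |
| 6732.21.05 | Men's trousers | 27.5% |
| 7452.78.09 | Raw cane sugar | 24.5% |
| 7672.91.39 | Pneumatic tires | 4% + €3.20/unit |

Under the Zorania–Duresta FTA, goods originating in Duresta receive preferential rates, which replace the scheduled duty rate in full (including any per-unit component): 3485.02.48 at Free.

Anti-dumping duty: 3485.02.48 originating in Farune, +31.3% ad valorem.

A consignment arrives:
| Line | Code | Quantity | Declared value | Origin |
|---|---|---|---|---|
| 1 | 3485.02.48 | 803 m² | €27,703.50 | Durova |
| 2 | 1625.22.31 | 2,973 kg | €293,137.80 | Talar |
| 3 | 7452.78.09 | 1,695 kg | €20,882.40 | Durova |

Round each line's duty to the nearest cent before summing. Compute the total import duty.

Line 1 (3485.02.48, Durova, 803 m², €27,703.50):
Base rate for 3485.02.48 is €0.14/m².
3485.02.48 has an FTA preferential rate, but origin Durova is not Duresta; base rate stands.
The additional-duty order on 3485.02.48 targets Farune, not Durova; it does not apply.
Duty = 803 × €0.14 = €112.42.
Line 2 (1625.22.31, Talar, 2,973 kg, €293,137.80):
Base rate for 1625.22.31 is 18%.
Duty = €293,137.80 × 18% = €52,764.80.
Line 3 (7452.78.09, Durova, 1,695 kg, €20,882.40):
Base rate for 7452.78.09 is 24.5%.
Duty = €20,882.40 × 24.5% = €5,116.19.
Total = €112.42 + €52,764.80 + €5,116.19 = €57,993.41.

€57,993.41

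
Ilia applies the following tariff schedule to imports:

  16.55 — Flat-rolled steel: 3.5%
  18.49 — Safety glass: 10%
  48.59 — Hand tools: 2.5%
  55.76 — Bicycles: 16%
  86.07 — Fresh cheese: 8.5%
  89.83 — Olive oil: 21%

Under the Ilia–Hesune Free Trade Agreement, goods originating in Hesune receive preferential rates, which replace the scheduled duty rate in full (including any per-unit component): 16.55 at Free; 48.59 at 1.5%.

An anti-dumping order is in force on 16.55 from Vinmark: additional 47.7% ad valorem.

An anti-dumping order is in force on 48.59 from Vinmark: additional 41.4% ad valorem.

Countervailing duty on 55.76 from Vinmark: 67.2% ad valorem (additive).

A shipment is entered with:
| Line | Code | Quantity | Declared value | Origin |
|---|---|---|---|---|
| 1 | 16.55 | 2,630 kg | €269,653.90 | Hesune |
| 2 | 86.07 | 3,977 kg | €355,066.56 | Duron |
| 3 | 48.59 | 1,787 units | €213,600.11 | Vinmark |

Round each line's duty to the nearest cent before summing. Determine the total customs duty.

€123,951.11

Line 1 (16.55, Hesune, 2,630 kg, €269,653.90):
Base rate for 16.55 is 3.5%.
Origin Hesune qualifies under the Ilia–Hesune agreement and 16.55 is covered: preferential rate Free applies instead.
The additional-duty order on 16.55 targets Vinmark, not Hesune; it does not apply.
Duty = €269,653.90 × 0% = €0.00.
Line 2 (86.07, Duron, 3,977 kg, €355,066.56):
Base rate for 86.07 is 8.5%.
Duty = €355,066.56 × 8.5% = €30,180.66.
Line 3 (48.59, Vinmark, 1,787 units, €213,600.11):
Base rate for 48.59 is 2.5%.
48.59 has an FTA preferential rate, but origin Vinmark is not Hesune; base rate stands.
Additional duty on 48.59 from Vinmark: +41.4%. Applied ad valorem rate: 2.5% + 41.4% = 43.9%.
Duty = €213,600.11 × 43.9% = €93,770.45.
Total = €0.00 + €30,180.66 + €93,770.45 = €123,951.11.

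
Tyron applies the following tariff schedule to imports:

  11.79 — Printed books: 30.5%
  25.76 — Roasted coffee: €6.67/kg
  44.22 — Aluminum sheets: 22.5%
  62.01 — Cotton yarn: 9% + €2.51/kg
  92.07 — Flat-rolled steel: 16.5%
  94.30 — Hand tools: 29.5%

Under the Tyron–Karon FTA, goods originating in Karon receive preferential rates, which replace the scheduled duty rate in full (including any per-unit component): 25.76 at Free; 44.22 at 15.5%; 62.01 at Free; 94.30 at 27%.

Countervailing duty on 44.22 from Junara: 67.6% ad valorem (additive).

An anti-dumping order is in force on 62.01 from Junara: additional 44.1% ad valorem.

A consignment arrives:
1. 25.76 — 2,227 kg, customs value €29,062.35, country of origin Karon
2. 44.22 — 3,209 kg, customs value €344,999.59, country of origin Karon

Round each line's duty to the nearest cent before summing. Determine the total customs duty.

Line 1 (25.76, Karon, 2,227 kg, €29,062.35):
Base rate for 25.76 is €6.67/kg.
Origin Karon qualifies under the Tyron–Karon agreement and 25.76 is covered: preferential rate Free applies instead.
Duty = €29,062.35 × 0% = €0.00.
Line 2 (44.22, Karon, 3,209 kg, €344,999.59):
Base rate for 44.22 is 22.5%.
Origin Karon qualifies under the Tyron–Karon agreement and 44.22 is covered: preferential rate 15.5% applies instead.
The additional-duty order on 44.22 targets Junara, not Karon; it does not apply.
Duty = €344,999.59 × 15.5% = €53,474.94.
Total = €0.00 + €53,474.94 = €53,474.94.

€53,474.94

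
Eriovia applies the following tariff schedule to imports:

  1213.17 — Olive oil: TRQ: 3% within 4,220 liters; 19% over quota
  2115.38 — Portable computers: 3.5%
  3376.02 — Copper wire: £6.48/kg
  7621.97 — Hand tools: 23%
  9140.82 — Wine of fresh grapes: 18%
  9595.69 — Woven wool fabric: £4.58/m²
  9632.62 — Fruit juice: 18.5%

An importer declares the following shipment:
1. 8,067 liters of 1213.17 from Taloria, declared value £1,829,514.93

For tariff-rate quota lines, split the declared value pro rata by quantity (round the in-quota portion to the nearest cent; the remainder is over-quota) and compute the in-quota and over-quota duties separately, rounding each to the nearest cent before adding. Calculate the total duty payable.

Line 1 (1213.17, Taloria, 8,067 liters, £1,829,514.93):
Code 1213.17 is under a tariff-rate quota (threshold 4,220 liters). In-quota: 4,220 liters at 3%; over-quota: 3,847 liters at 19%.
Pro-rata value split: in-quota = £1,829,514.93 × 4,220/8,067 = £957,053.80; over-quota = £1,829,514.93 − £957,053.80 = £872,461.13.
In-quota duty = £957,053.80 × 3% = £28,711.61. Over-quota duty = £872,461.13 × 19% = £165,767.61.
Line duty = £28,711.61 + £165,767.61 = £194,479.22.

£194,479.22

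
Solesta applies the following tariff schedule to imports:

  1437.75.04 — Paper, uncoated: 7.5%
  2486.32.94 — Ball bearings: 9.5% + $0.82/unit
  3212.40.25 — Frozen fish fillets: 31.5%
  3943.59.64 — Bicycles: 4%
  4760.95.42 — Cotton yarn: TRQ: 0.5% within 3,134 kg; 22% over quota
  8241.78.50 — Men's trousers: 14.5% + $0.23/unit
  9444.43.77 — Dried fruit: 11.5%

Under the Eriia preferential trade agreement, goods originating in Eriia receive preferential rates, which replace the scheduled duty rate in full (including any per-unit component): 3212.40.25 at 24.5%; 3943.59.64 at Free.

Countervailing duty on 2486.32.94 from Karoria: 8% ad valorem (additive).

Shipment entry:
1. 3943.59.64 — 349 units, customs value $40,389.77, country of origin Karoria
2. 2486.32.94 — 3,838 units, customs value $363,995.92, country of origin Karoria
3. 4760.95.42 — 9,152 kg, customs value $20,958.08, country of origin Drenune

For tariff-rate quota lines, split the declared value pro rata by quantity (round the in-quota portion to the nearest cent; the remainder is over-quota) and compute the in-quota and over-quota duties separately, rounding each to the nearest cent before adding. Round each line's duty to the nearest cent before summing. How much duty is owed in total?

$71,529.79

Line 1 (3943.59.64, Karoria, 349 units, $40,389.77):
Base rate for 3943.59.64 is 4%.
3943.59.64 has an FTA preferential rate, but origin Karoria is not Eriia; base rate stands.
Duty = $40,389.77 × 4% = $1,615.59.
Line 2 (2486.32.94, Karoria, 3,838 units, $363,995.92):
Base rate for 2486.32.94 is 9.5% + $0.82/unit.
Additional duty on 2486.32.94 from Karoria: +8%. Applied ad valorem rate: 9.5% + 8% = 17.5%.
Duty = $363,995.92 × 17.5% + 3,838 × $0.82 = $66,846.45.
Line 3 (4760.95.42, Drenune, 9,152 kg, $20,958.08):
Code 4760.95.42 is under a tariff-rate quota (threshold 3,134 kg). In-quota: 3,134 kg at 0.5%; over-quota: 6,018 kg at 22%.
Pro-rata value split: in-quota = $20,958.08 × 3,134/9,152 = $7,176.86; over-quota = $20,958.08 − $7,176.86 = $13,781.22.
In-quota duty = $7,176.86 × 0.5% = $35.88. Over-quota duty = $13,781.22 × 22% = $3,031.87.
Line duty = $35.88 + $3,031.87 = $3,067.75.
Total = $1,615.59 + $66,846.45 + $3,067.75 = $71,529.79.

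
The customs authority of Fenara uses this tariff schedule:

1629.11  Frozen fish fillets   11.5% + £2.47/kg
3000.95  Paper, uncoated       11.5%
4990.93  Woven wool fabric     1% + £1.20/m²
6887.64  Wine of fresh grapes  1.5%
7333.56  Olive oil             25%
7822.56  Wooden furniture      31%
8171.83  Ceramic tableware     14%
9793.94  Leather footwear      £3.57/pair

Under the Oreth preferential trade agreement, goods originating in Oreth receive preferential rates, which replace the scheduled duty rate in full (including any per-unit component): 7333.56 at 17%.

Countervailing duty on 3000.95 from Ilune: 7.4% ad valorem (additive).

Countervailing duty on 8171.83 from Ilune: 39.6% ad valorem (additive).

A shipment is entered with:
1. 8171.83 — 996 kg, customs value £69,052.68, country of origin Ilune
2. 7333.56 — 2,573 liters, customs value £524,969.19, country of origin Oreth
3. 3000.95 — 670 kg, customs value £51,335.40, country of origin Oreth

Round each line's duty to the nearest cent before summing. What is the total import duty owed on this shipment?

£132,160.57

Line 1 (8171.83, Ilune, 996 kg, £69,052.68):
Base rate for 8171.83 is 14%.
Additional duty on 8171.83 from Ilune: +39.6%. Applied ad valorem rate: 14% + 39.6% = 53.6%.
Duty = £69,052.68 × 53.6% = £37,012.24.
Line 2 (7333.56, Oreth, 2,573 liters, £524,969.19):
Base rate for 7333.56 is 25%.
Origin Oreth qualifies under the Fenara–Oreth agreement and 7333.56 is covered: preferential rate 17% applies instead.
Duty = £524,969.19 × 17% = £89,244.76.
Line 3 (3000.95, Oreth, 670 kg, £51,335.40):
Base rate for 3000.95 is 11.5%.
Origin Oreth is the FTA partner but 3000.95 is not on the preference list; base rate stands.
The additional-duty order on 3000.95 targets Ilune, not Oreth; it does not apply.
Duty = £51,335.40 × 11.5% = £5,903.57.
Total = £37,012.24 + £89,244.76 + £5,903.57 = £132,160.57.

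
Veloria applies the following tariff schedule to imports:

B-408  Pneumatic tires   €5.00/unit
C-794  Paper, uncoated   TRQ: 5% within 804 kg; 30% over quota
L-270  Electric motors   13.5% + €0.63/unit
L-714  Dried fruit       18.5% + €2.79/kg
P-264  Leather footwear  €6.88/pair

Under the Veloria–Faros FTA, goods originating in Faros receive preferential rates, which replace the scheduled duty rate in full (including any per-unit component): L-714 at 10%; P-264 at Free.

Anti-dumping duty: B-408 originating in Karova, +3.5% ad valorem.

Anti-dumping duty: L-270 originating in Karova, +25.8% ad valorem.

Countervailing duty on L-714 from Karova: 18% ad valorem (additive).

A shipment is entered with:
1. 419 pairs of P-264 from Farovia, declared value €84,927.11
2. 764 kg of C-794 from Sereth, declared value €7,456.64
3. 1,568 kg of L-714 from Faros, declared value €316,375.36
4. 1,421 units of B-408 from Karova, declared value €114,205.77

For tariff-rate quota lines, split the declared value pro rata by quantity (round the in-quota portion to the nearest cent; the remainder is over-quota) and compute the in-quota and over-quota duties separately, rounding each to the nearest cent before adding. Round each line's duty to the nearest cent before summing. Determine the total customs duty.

€45,995.29

Line 1 (P-264, Farovia, 419 pairs, €84,927.11):
Base rate for P-264 is €6.88/pair.
P-264 has an FTA preferential rate, but origin Farovia is not Faros; base rate stands.
Duty = 419 × €6.88 = €2,882.72.
Line 2 (C-794, Sereth, 764 kg, €7,456.64):
Code C-794 is under a tariff-rate quota (threshold 804 kg). Quantity 764 kg is within the quota, so the in-quota rate 5% applies to the full value.
Duty = €7,456.64 × 5% = €372.83.
Line 3 (L-714, Faros, 1,568 kg, €316,375.36):
Base rate for L-714 is 18.5% + €2.79/kg.
Origin Faros qualifies under the Veloria–Faros agreement and L-714 is covered: preferential rate 10% applies instead.
The additional-duty order on L-714 targets Karova, not Faros; it does not apply.
Duty = €316,375.36 × 10% = €31,637.54.
Line 4 (B-408, Karova, 1,421 units, €114,205.77):
Base rate for B-408 is €5.00/unit.
Additional duty on B-408 from Karova: +3.5% ad valorem. Applied ad valorem rate = 3.5%.
Duty = €114,205.77 × 3.5% + 1,421 × €5.00 = €11,102.20.
Total = €2,882.72 + €372.83 + €31,637.54 + €11,102.20 = €45,995.29.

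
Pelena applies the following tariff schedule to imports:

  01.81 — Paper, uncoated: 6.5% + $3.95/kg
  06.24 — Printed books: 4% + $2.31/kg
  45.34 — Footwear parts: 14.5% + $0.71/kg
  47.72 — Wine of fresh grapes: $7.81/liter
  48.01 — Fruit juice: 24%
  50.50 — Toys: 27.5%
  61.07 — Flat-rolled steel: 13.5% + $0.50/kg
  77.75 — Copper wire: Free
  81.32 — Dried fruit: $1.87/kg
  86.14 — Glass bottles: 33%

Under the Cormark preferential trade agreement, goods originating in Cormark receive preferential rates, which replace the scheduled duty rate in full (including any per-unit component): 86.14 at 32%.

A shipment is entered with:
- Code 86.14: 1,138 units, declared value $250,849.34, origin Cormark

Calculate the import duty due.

Line 1 (86.14, Cormark, 1,138 units, $250,849.34):
Base rate for 86.14 is 33%.
Origin Cormark qualifies under the Pelena–Cormark agreement and 86.14 is covered: preferential rate 32% applies instead.
Duty = $250,849.34 × 32% = $80,271.79.

$80,271.79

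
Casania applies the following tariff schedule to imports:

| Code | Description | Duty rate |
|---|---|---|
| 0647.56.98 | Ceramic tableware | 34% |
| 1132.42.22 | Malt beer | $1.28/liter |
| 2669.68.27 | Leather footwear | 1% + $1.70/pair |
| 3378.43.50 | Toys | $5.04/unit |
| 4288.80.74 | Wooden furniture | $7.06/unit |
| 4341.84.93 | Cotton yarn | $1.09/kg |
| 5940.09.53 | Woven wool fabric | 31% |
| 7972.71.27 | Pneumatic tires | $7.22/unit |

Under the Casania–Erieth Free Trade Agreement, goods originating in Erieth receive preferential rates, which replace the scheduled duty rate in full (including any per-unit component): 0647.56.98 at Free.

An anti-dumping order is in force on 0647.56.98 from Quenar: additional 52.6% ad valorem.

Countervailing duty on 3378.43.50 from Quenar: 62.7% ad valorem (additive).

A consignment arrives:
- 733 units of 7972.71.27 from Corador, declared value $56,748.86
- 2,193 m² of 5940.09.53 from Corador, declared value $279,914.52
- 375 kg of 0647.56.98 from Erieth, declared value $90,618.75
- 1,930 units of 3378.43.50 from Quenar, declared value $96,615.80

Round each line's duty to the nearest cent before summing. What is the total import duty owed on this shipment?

$162,371.07

Line 1 (7972.71.27, Corador, 733 units, $56,748.86):
Base rate for 7972.71.27 is $7.22/unit.
Duty = 733 × $7.22 = $5,292.26.
Line 2 (5940.09.53, Corador, 2,193 m², $279,914.52):
Base rate for 5940.09.53 is 31%.
Duty = $279,914.52 × 31% = $86,773.50.
Line 3 (0647.56.98, Erieth, 375 kg, $90,618.75):
Base rate for 0647.56.98 is 34%.
Origin Erieth qualifies under the Casania–Erieth agreement and 0647.56.98 is covered: preferential rate Free applies instead.
The additional-duty order on 0647.56.98 targets Quenar, not Erieth; it does not apply.
Duty = $90,618.75 × 0% = $0.00.
Line 4 (3378.43.50, Quenar, 1,930 units, $96,615.80):
Base rate for 3378.43.50 is $5.04/unit.
Additional duty on 3378.43.50 from Quenar: +62.7% ad valorem. Applied ad valorem rate = 62.7%.
Duty = $96,615.80 × 62.7% + 1,930 × $5.04 = $70,305.31.
Total = $5,292.26 + $86,773.50 + $0.00 + $70,305.31 = $162,371.07.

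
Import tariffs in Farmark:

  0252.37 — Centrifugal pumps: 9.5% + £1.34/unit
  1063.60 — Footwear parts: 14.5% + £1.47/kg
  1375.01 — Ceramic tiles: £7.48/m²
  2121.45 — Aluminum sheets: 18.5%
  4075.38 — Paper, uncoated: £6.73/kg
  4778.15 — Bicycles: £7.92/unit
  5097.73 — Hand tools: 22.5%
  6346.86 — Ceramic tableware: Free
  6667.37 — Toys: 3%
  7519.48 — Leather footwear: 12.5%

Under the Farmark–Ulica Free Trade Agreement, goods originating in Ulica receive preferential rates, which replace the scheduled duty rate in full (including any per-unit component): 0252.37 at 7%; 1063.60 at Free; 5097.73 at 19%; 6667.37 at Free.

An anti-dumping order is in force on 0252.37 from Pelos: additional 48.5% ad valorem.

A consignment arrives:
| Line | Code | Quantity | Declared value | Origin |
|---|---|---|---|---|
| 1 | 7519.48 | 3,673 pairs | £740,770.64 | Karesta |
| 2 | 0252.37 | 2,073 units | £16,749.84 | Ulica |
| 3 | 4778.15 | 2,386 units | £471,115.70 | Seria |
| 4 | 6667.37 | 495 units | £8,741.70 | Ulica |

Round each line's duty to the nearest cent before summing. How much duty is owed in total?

£112,665.94

Line 1 (7519.48, Karesta, 3,673 pairs, £740,770.64):
Base rate for 7519.48 is 12.5%.
Duty = £740,770.64 × 12.5% = £92,596.33.
Line 2 (0252.37, Ulica, 2,073 units, £16,749.84):
Base rate for 0252.37 is 9.5% + £1.34/unit.
Origin Ulica qualifies under the Farmark–Ulica agreement and 0252.37 is covered: preferential rate 7% applies instead.
The additional-duty order on 0252.37 targets Pelos, not Ulica; it does not apply.
Duty = £16,749.84 × 7% = £1,172.49.
Line 3 (4778.15, Seria, 2,386 units, £471,115.70):
Base rate for 4778.15 is £7.92/unit.
Duty = 2,386 × £7.92 = £18,897.12.
Line 4 (6667.37, Ulica, 495 units, £8,741.70):
Base rate for 6667.37 is 3%.
Origin Ulica qualifies under the Farmark–Ulica agreement and 6667.37 is covered: preferential rate Free applies instead.
Duty = £8,741.70 × 0% = £0.00.
Total = £92,596.33 + £1,172.49 + £18,897.12 + £0.00 = £112,665.94.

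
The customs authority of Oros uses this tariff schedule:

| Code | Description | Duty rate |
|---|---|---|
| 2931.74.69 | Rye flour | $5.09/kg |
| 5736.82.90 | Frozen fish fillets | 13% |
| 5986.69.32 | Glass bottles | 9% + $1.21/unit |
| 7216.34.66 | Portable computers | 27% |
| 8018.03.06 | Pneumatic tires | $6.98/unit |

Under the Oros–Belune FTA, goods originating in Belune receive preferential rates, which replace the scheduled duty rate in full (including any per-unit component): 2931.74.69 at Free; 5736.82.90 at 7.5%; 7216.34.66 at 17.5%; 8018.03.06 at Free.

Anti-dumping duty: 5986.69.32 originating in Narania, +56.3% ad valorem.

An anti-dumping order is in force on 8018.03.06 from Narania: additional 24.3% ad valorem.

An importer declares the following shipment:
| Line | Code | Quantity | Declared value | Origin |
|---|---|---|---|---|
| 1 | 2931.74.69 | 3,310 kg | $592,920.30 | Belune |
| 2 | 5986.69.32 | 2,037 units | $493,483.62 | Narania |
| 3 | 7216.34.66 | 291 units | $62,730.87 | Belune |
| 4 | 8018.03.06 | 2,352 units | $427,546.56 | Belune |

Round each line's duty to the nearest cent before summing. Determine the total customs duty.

$335,687.47

Line 1 (2931.74.69, Belune, 3,310 kg, $592,920.30):
Base rate for 2931.74.69 is $5.09/kg.
Origin Belune qualifies under the Oros–Belune agreement and 2931.74.69 is covered: preferential rate Free applies instead.
Duty = $592,920.30 × 0% = $0.00.
Line 2 (5986.69.32, Narania, 2,037 units, $493,483.62):
Base rate for 5986.69.32 is 9% + $1.21/unit.
Additional duty on 5986.69.32 from Narania: +56.3%. Applied ad valorem rate: 9% + 56.3% = 65.3%.
Duty = $493,483.62 × 65.3% + 2,037 × $1.21 = $324,709.57.
Line 3 (7216.34.66, Belune, 291 units, $62,730.87):
Base rate for 7216.34.66 is 27%.
Origin Belune qualifies under the Oros–Belune agreement and 7216.34.66 is covered: preferential rate 17.5% applies instead.
Duty = $62,730.87 × 17.5% = $10,977.90.
Line 4 (8018.03.06, Belune, 2,352 units, $427,546.56):
Base rate for 8018.03.06 is $6.98/unit.
Origin Belune qualifies under the Oros–Belune agreement and 8018.03.06 is covered: preferential rate Free applies instead.
The additional-duty order on 8018.03.06 targets Narania, not Belune; it does not apply.
Duty = $427,546.56 × 0% = $0.00.
Total = $0.00 + $324,709.57 + $10,977.90 + $0.00 = $335,687.47.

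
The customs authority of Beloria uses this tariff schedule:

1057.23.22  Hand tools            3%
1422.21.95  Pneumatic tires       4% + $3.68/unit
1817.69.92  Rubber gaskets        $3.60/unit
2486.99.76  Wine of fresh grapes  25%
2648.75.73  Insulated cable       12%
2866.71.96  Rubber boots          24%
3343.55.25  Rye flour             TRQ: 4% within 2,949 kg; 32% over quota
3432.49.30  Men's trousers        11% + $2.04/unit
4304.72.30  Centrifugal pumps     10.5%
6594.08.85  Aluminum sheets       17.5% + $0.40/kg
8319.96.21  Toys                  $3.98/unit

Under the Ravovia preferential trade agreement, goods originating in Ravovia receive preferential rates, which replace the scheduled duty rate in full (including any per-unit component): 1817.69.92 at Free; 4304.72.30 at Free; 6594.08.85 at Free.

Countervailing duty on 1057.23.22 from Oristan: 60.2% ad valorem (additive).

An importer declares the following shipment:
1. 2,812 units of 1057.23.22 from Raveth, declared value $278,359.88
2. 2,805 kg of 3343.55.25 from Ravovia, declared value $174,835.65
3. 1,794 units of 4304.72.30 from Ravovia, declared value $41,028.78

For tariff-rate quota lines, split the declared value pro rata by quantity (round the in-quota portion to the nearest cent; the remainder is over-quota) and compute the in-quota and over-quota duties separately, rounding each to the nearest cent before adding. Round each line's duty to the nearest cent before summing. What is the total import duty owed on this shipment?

Line 1 (1057.23.22, Raveth, 2,812 units, $278,359.88):
Base rate for 1057.23.22 is 3%.
The additional-duty order on 1057.23.22 targets Oristan, not Raveth; it does not apply.
Duty = $278,359.88 × 3% = $8,350.80.
Line 2 (3343.55.25, Ravovia, 2,805 kg, $174,835.65):
Code 3343.55.25 is under a tariff-rate quota (threshold 2,949 kg). Quantity 2,805 kg is within the quota, so the in-quota rate 4% applies to the full value.
Duty = $174,835.65 × 4% = $6,993.43.
Line 3 (4304.72.30, Ravovia, 1,794 units, $41,028.78):
Base rate for 4304.72.30 is 10.5%.
Origin Ravovia qualifies under the Beloria–Ravovia agreement and 4304.72.30 is covered: preferential rate Free applies instead.
Duty = $41,028.78 × 0% = $0.00.
Total = $8,350.80 + $6,993.43 + $0.00 = $15,344.23.

$15,344.23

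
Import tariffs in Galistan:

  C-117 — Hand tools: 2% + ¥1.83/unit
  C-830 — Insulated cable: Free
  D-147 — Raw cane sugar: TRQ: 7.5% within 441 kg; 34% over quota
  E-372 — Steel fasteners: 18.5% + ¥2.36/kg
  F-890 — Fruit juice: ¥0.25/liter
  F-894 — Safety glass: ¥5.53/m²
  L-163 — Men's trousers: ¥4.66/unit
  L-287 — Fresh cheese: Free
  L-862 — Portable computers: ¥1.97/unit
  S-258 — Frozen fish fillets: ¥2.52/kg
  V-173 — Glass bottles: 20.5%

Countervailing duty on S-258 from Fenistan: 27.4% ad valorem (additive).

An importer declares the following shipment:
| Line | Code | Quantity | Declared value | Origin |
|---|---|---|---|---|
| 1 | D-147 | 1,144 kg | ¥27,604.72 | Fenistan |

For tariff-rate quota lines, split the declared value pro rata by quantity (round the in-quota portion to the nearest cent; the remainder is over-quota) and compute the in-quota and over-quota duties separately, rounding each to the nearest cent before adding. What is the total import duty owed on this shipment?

Line 1 (D-147, Fenistan, 1,144 kg, ¥27,604.72):
Code D-147 is under a tariff-rate quota (threshold 441 kg). In-quota: 441 kg at 7.5%; over-quota: 703 kg at 34%.
Pro-rata value split: in-quota = ¥27,604.72 × 441/1,144 = ¥10,641.33; over-quota = ¥27,604.72 − ¥10,641.33 = ¥16,963.39.
In-quota duty = ¥10,641.33 × 7.5% = ¥798.10. Over-quota duty = ¥16,963.39 × 34% = ¥5,767.55.
Line duty = ¥798.10 + ¥5,767.55 = ¥6,565.65.

¥6,565.65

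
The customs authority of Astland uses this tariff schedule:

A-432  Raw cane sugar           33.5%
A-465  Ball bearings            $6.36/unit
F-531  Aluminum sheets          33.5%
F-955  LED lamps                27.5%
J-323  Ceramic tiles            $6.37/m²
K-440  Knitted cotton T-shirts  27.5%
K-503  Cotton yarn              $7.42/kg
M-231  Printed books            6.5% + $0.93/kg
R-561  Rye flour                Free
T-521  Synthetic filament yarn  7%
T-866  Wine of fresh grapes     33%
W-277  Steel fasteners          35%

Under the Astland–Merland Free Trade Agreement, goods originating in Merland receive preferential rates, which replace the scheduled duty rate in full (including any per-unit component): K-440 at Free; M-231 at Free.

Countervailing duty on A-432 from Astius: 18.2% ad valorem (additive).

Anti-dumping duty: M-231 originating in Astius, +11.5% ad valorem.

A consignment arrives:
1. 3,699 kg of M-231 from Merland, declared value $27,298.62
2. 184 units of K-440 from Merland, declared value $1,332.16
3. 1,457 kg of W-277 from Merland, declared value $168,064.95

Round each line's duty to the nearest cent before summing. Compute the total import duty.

$58,822.73

Line 1 (M-231, Merland, 3,699 kg, $27,298.62):
Base rate for M-231 is 6.5% + $0.93/kg.
Origin Merland qualifies under the Astland–Merland agreement and M-231 is covered: preferential rate Free applies instead.
The additional-duty order on M-231 targets Astius, not Merland; it does not apply.
Duty = $27,298.62 × 0% = $0.00.
Line 2 (K-440, Merland, 184 units, $1,332.16):
Base rate for K-440 is 27.5%.
Origin Merland qualifies under the Astland–Merland agreement and K-440 is covered: preferential rate Free applies instead.
Duty = $1,332.16 × 0% = $0.00.
Line 3 (W-277, Merland, 1,457 kg, $168,064.95):
Base rate for W-277 is 35%.
Origin Merland is the FTA partner but W-277 is not on the preference list; base rate stands.
Duty = $168,064.95 × 35% = $58,822.73.
Total = $0.00 + $0.00 + $58,822.73 = $58,822.73.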